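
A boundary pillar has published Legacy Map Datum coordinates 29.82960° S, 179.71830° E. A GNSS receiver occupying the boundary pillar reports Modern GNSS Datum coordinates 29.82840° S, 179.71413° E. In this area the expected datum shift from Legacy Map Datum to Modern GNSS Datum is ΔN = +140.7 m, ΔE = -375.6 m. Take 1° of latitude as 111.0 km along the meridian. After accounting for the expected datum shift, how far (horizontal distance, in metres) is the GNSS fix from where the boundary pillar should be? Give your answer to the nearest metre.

27 m

Observed coordinate differences: Δφ = +0.00120°, Δλ = -0.00417°.
Converting to metres (1° lat = 111000 m, cos φ = 0.867509): observed ΔN = 133.2 m, observed ΔE = -401.5 m.
Subtracting the expected shift leaves a residual of 133.2 − (140.7) = -7.5 m north and -401.5 − (-375.6) = -25.9 m east.
Residual distance = √((-7.5)² + (-25.9)²) = 27.0 m.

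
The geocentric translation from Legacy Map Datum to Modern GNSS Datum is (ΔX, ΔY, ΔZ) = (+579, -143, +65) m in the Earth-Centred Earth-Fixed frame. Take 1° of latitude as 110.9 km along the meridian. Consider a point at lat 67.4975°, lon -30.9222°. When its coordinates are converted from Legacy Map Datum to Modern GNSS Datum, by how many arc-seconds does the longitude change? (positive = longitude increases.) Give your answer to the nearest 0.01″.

sin φ = 0.923863, cos φ = 0.382724, sin λ = -0.513874, cos λ = 0.857866.
East component: ΔE = −sin λ·ΔX + cos λ·ΔY = −(-0.513874)(579) + (0.857866)(-143) = 174.86 m.
1° of latitude spans 110900 m; at latitude φ, 1° of longitude spans that × cos φ = 42444.1 m, so Δλ = 174.86 / 42444.1 × 3600 = 14.831″.

Δλ = 14.83″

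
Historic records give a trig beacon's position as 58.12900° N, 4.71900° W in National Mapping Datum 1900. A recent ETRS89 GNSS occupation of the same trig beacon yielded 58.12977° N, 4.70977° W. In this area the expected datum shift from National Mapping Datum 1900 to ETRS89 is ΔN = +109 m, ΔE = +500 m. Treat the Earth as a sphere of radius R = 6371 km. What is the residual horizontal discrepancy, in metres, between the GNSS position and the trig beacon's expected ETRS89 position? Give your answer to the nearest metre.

48 m

Observed coordinate differences: Δφ = +0.00077°, Δλ = +0.00923°.
Converting to metres (1° lat = 111195 m, cos φ = 0.528009): observed ΔN = 85.6 m, observed ΔE = 541.9 m.
Subtracting the expected shift leaves a residual of 85.6 − (109) = -23.4 m north and 541.9 − (500) = 41.9 m east.
Residual distance = √((-23.4)² + 41.9²) = 48.0 m.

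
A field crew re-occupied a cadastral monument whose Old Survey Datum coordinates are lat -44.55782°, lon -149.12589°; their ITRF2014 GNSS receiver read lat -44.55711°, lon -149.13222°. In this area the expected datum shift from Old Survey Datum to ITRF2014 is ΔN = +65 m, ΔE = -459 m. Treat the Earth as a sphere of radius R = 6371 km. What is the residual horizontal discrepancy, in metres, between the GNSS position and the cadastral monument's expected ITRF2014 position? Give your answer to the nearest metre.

45 m

Observed coordinate differences: Δφ = +0.00071°, Δλ = -0.00633°.
Converting to metres (1° lat = 111195 m, cos φ = 0.712543): observed ΔN = 78.9 m, observed ΔE = -501.5 m.
Subtracting the expected shift leaves a residual of 78.9 − (65) = 13.9 m north and -501.5 − (-459) = -42.5 m east.
Residual distance = √(13.9² + (-42.5)²) = 44.8 m.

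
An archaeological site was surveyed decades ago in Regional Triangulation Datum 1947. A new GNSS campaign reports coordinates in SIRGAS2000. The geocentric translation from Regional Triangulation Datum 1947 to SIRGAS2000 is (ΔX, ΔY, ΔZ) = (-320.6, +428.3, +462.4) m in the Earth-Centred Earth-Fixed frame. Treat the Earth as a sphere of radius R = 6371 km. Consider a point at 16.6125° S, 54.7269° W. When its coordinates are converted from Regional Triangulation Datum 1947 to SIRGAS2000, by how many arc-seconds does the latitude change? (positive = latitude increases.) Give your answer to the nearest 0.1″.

sin φ = -0.285897, cos φ = 0.958260, sin λ = -0.816409, cos λ = 0.577474.
North component: ΔN = −sin φ cos λ·ΔX − sin φ sin λ·ΔY + cos φ·ΔZ = −(-0.285897)(0.577474)(-320.6) − (-0.285897)(-0.816409)(428.3) + (0.958260)(462.4) = 290.20 m.
1° of latitude spans πR/180 = 111195 m, so Δφ = 290.20 / 111195 × 3600 = 9.395″.

Δφ = 9.4″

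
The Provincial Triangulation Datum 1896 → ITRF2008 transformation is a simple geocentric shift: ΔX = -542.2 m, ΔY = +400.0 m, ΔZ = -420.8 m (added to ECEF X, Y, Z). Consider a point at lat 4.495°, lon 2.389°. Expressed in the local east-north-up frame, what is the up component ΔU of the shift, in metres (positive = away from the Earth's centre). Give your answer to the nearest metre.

ΔU = -556 m

At φ = 4.495°, λ = 2.389°: sin φ = 0.078372, cos φ = 0.996924, sin λ = 0.041684, cos λ = 0.999131.
ΔU = cos φ cos λ·ΔX + cos φ sin λ·ΔY + sin φ·ΔZ = (0.996924)(0.999131)(-542.2) + (0.996924)(0.041684)(400.0) + (0.078372)(-420.8) = -556.42 m.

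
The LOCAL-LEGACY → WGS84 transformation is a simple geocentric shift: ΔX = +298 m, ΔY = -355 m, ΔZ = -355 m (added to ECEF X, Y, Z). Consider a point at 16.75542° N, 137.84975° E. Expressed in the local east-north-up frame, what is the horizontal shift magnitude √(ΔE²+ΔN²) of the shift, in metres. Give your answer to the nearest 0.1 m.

217.0 m

The local east axis at (φ, λ) is (−sin λ, cos λ, 0), so ΔE = −sin(137.84975°)·298 + cos(137.84975°)·(-355) = 63.21 m.
The local north axis is (−sin φ cos λ, −sin φ sin λ, cos φ), giving ΔN = 63.692 + 68.679 − 339.928 = -207.56 m.
Horizontal magnitude = √(ΔE² + ΔN²) = √(63.21² + (-207.56)²) = 216.97 m.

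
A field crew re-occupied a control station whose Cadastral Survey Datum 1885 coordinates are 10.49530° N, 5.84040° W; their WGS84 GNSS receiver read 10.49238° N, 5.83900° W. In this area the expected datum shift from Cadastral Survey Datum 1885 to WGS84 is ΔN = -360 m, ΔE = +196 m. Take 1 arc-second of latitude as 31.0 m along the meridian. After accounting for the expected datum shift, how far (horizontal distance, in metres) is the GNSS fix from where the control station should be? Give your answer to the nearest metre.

54 m

Observed coordinate differences: Δφ = -0.00292°, Δλ = +0.00140°.
Converting to metres (1° lat = 111600 m, cos φ = 0.983270): observed ΔN = -325.9 m, observed ΔE = 153.6 m.
Subtracting the expected shift leaves a residual of -325.9 − (-360) = 34.1 m north and 153.6 − (196) = -42.4 m east.
Residual distance = √(34.1² + (-42.4)²) = 54.4 m.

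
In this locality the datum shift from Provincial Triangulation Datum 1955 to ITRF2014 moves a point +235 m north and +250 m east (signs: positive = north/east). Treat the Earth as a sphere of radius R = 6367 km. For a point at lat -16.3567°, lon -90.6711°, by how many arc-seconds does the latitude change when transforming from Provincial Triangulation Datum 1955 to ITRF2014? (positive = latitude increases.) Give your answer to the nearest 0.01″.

Δφ = 7.61″

On a sphere of radius R, 1 rad of latitude = R, so Δφ = ΔN / R = 235.0 / 6367000 = 3.6909e-05 rad = 7.613″.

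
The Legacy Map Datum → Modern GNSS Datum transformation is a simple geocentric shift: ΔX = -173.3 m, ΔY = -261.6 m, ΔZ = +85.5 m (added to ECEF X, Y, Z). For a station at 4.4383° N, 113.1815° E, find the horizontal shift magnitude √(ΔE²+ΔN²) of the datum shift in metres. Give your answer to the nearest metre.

At φ = 4.4383°, λ = 113.1815°: sin φ = 0.077386, cos φ = 0.997001, sin λ = 0.919262, cos λ = -0.393645.
ΔE = −sin λ·ΔX + cos λ·ΔY = −(0.919262)·(-173.3) + (-0.393645)·(-261.6) = 262.29 m.
ΔN = −sin φ cos λ·ΔX − sin φ sin λ·ΔY + cos φ·ΔZ = −(0.077386)(-0.393645)(-173.3) − (0.077386)(0.919262)(-261.6) + (0.997001)(85.5) = 98.57 m.
Horizontal magnitude = √(ΔE² + ΔN²) = √(262.29² + 98.57²) = 280.20 m.

280 m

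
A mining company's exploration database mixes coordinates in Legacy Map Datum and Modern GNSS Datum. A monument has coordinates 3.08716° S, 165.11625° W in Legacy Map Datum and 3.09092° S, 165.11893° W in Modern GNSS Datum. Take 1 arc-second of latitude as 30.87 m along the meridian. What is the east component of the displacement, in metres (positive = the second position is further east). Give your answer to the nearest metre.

ΔE = -297 m

Δφ = -3.09092° − -3.08716° = -0.00376°; Δλ = -165.11893° − -165.11625° = -0.00268°.
1° of latitude = 3600 × 30.87 = 111132 m.
ΔN = Δφ × 111132 = -417.9 m; ΔE = Δλ × 111132 × cos(-3.08716°) = -0.00268 × 111132 × 0.998549 = -297.4 m.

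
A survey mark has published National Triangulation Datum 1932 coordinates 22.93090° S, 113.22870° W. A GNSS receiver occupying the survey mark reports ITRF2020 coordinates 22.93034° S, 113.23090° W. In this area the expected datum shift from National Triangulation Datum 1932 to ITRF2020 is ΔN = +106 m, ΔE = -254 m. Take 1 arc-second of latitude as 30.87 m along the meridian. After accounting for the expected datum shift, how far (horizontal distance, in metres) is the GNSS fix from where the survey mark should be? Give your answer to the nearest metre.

52 m

Observed coordinate differences: Δφ = +0.00056°, Δλ = -0.00220°.
Converting to metres (1° lat = 111132 m, cos φ = 0.920975): observed ΔN = 62.2 m, observed ΔE = -225.2 m.
Subtracting the expected shift leaves a residual of 62.2 − (106) = -43.8 m north and -225.2 − (-254) = 28.8 m east.
Residual distance = √((-43.8)² + 28.8²) = 52.4 m.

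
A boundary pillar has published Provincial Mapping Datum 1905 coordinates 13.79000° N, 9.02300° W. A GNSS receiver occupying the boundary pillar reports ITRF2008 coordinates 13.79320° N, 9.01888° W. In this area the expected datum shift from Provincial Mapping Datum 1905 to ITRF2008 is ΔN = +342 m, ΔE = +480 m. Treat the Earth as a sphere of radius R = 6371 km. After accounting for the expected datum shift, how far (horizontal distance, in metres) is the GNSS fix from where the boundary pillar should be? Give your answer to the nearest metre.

Observed coordinate differences: Δφ = +0.00320°, Δλ = +0.00412°.
Converting to metres (1° lat = 111195 m, cos φ = 0.971176): observed ΔN = 355.8 m, observed ΔE = 444.9 m.
Subtracting the expected shift leaves a residual of 355.8 − (342) = 13.8 m north and 444.9 − (480) = -35.1 m east.
Residual distance = √(13.8² + (-35.1)²) = 37.7 m.

38 m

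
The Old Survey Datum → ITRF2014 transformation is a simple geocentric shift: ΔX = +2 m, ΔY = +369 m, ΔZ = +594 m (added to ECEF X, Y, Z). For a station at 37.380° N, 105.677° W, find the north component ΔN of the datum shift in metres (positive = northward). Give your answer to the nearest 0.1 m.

The local north axis is (−sin φ cos λ, −sin φ sin λ, cos φ), giving ΔN = 0.328 + 215.686 + 472.008 = 688.02 m.

ΔN = 688.0 m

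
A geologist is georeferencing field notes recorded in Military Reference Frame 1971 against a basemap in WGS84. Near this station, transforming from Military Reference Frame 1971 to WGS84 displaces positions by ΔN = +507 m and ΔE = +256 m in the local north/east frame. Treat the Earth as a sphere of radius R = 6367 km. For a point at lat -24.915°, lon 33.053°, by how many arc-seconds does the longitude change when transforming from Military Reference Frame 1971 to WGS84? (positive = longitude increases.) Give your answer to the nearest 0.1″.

Δλ = 9.1″

At latitude -24.915°, cos φ = 0.906934.
One radian of longitude at latitude φ spans R cos φ, so Δλ = ΔE / (R cos φ) = 256.0 / (6367000 × 0.906934) = 4.4333e-05 rad = 9.144″.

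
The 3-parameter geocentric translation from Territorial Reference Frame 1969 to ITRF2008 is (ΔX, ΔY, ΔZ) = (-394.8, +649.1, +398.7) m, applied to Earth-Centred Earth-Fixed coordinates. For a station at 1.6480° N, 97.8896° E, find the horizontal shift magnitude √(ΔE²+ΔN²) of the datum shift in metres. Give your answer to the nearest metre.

484 m

At φ = 1.6480°, λ = 97.8896°: sin φ = 0.028759, cos φ = 0.999586, sin λ = 0.990534, cos λ = -0.137265.
ΔE = −sin λ·ΔX + cos λ·ΔY = −(0.990534)·(-394.8) + (-0.137265)·(649.1) = 301.96 m.
ΔN = −sin φ cos λ·ΔX − sin φ sin λ·ΔY + cos φ·ΔZ = −(0.028759)(-0.137265)(-394.8) − (0.028759)(0.990534)(649.1) + (0.999586)(398.7) = 378.49 m.
Horizontal magnitude = √(ΔE² + ΔN²) = √(301.96² + 378.49²) = 484.18 m.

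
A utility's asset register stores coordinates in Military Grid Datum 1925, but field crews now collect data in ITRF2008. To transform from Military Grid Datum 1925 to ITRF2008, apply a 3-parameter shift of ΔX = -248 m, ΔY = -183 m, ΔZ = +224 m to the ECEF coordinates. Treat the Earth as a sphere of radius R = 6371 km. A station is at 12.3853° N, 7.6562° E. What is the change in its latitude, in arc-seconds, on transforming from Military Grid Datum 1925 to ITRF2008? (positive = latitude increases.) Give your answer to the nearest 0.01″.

Δφ = 8.96″

sin φ = 0.214485, cos φ = 0.976727, sin λ = 0.133229, cos λ = 0.991085.
North component: ΔN = −sin φ cos λ·ΔX − sin φ sin λ·ΔY + cos φ·ΔZ = −(0.214485)(0.991085)(-248) − (0.214485)(0.133229)(-183) + (0.976727)(224) = 276.73 m.
1° of latitude spans πR/180 = 111195 m, so Δφ = 276.73 / 111195 × 3600 = 8.959″.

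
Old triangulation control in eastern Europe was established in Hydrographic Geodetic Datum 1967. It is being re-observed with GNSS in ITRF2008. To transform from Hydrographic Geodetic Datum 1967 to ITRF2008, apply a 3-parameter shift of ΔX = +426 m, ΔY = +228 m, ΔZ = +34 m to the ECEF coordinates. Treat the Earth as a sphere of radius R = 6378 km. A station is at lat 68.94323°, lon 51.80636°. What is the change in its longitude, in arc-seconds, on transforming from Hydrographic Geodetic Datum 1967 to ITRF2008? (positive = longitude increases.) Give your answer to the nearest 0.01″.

Δλ = -17.45″

sin φ = 0.933225, cos φ = 0.359293, sin λ = 0.785926, cos λ = 0.618321.
East component: ΔE = −sin λ·ΔX + cos λ·ΔY = −(0.785926)(426) + (0.618321)(228) = -193.83 m.
1° of latitude spans πR/180 = 111317 m; at latitude φ, 1° of longitude spans that × cos φ = 39995.4 m, so Δλ = -193.83 / 39995.4 × 3600 = -17.446″.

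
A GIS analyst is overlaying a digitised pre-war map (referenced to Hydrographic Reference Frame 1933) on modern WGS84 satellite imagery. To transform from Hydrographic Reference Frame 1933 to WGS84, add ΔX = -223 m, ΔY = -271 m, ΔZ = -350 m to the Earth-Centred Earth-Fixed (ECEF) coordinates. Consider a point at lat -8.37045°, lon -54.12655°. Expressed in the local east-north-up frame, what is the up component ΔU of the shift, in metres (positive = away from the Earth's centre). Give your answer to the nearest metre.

ΔU = 139 m

At φ = -8.37045°, λ = -54.12655°: sin φ = -0.145573, cos φ = 0.989348, sin λ = -0.810313, cos λ = 0.585997.
ΔU = cos φ cos λ·ΔX + cos φ sin λ·ΔY + sin φ·ΔZ = (0.989348)(0.585997)(-223) + (0.989348)(-0.810313)(-271) + (-0.145573)(-350) = 138.92 m.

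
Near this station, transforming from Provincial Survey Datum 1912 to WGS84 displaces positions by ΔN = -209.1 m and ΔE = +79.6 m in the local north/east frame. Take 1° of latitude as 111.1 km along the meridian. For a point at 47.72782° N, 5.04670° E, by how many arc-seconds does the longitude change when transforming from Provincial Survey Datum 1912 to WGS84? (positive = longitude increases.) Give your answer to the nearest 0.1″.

At latitude 47.72782°, cos φ = 0.672653.
1° of longitude at this latitude = 111.1 × cos φ = 74.73 km, so Δλ = 79.6 / 74731.8 = 0.0010651° = 3.835″.

Δλ = 3.8″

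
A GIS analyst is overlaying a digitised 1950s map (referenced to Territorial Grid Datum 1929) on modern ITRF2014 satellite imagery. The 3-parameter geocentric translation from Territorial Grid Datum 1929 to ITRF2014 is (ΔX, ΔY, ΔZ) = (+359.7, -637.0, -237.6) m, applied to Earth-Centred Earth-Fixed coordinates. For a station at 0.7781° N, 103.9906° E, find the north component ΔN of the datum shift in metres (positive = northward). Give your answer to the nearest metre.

ΔN = -228 m

The local north axis is (−sin φ cos λ, −sin φ sin λ, cos φ), giving ΔN = 1.181 + 8.394 − 237.578 = -228.00 m.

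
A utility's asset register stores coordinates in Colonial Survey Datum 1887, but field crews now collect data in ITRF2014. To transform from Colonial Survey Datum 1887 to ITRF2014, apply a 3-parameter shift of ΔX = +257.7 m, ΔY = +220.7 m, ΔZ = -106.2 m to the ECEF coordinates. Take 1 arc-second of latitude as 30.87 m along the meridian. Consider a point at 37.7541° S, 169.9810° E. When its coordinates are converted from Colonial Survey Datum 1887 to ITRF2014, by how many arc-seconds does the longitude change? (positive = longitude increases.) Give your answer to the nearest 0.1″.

Δλ = -10.7″

sin φ = -0.612274, cos φ = 0.790646, sin λ = 0.173975, cos λ = -0.984750.
East component: ΔE = −sin λ·ΔX + cos λ·ΔY = −(0.173975)(257.7) + (-0.984750)(220.7) = -262.17 m.
1° of latitude spans 3600 × 30.87 = 111132 m; at latitude φ, 1° of longitude spans that × cos φ = 87866.0 m, so Δλ = -262.17 / 87866.0 × 3600 = -10.741″.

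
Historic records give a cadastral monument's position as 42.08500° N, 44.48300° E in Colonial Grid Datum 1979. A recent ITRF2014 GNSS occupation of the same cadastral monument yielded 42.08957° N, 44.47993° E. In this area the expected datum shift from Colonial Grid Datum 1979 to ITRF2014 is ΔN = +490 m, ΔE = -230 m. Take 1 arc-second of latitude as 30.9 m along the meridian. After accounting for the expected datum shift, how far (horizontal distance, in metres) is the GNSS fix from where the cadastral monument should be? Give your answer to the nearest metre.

30 m

Observed coordinate differences: Δφ = +0.00457°, Δλ = -0.00307°.
Converting to metres (1° lat = 111240 m, cos φ = 0.742151): observed ΔN = 508.4 m, observed ΔE = -253.4 m.
Subtracting the expected shift leaves a residual of 508.4 − (490) = 18.4 m north and -253.4 − (-230) = -23.4 m east.
Residual distance = √(18.4² + (-23.4)²) = 29.8 m.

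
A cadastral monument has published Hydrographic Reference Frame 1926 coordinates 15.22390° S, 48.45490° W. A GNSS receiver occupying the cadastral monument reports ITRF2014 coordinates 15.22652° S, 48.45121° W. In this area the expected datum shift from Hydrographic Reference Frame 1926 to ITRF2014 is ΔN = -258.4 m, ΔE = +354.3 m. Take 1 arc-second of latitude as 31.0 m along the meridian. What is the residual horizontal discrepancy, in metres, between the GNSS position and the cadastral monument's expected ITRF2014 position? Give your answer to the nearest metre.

Observed coordinate differences: Δφ = -0.00262°, Δλ = +0.00369°.
Converting to metres (1° lat = 111600 m, cos φ = 0.964907): observed ΔN = -292.4 m, observed ΔE = 397.4 m.
Subtracting the expected shift leaves a residual of -292.4 − (-258.4) = -34.0 m north and 397.4 − (354.3) = 43.1 m east.
Residual distance = √((-34.0)² + 43.1²) = 54.9 m.

55 m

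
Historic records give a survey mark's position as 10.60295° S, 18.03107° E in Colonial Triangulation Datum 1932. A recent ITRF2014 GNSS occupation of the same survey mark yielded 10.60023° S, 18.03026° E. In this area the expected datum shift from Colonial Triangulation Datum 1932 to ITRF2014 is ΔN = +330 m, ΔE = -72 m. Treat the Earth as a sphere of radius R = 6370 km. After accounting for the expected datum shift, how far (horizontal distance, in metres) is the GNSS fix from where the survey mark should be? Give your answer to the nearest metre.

Observed coordinate differences: Δφ = +0.00272°, Δλ = -0.00081°.
Converting to metres (1° lat = 111177 m, cos φ = 0.982926): observed ΔN = 302.4 m, observed ΔE = -88.5 m.
Subtracting the expected shift leaves a residual of 302.4 − (330) = -27.6 m north and -88.5 − (-72) = -16.5 m east.
Residual distance = √((-27.6)² + (-16.5)²) = 32.2 m.

32 m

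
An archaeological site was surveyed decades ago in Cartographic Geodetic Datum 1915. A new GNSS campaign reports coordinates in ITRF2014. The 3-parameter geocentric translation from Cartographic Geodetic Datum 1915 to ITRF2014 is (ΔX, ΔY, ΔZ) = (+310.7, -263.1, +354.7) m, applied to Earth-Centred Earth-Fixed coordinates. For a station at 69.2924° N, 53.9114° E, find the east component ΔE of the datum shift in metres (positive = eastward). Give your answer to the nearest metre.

At φ = 69.2924°, λ = 53.9114°: sin φ = 0.935397, cos φ = 0.353599, sin λ = 0.808107, cos λ = 0.589036.
ΔE = −sin λ·ΔX + cos λ·ΔY = −(0.808107)·(310.7) + (0.589036)·(-263.1) = -406.05 m.

ΔE = -406 m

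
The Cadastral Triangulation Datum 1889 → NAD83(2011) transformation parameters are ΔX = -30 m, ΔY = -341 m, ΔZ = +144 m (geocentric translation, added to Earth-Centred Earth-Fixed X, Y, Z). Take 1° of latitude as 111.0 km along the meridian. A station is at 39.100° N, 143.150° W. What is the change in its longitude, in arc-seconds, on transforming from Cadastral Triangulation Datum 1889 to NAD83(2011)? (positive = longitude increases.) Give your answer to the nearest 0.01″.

Δλ = 10.65″

sin φ = 0.630676, cos φ = 0.776046, sin λ = -0.599722, cos λ = -0.800208.
East component: ΔE = −sin λ·ΔX + cos λ·ΔY = −(-0.599722)(-30) + (-0.800208)(-341) = 254.88 m.
1° of latitude spans 111000 m; at latitude φ, 1° of longitude spans that × cos φ = 86141.2 m, so Δλ = 254.88 / 86141.2 × 3600 = 10.652″.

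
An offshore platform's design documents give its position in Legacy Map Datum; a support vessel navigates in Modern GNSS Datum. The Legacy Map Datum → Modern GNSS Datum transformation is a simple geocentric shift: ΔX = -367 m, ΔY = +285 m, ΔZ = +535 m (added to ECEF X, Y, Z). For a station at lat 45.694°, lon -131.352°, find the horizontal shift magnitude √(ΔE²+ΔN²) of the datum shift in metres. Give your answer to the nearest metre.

583 m

The local east axis at (φ, λ) is (−sin λ, cos λ, 0), so ΔE = −sin(-131.352°)·(-367) + cos(-131.352°)·285 = -463.79 m.
The local north axis is (−sin φ cos λ, −sin φ sin λ, cos φ), giving ΔN = -173.517 + 153.099 + 373.692 = 353.27 m.
Horizontal magnitude = √(ΔE² + ΔN²) = √((-463.79)² + 353.27²) = 583.01 m.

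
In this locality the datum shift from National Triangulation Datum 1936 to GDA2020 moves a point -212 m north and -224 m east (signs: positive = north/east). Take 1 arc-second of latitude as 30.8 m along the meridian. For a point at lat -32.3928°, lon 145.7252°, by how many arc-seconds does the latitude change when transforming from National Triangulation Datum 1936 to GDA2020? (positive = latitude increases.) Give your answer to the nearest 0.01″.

Δφ = -6.88″

1″ of latitude = 30.80 m, so Δφ = -212.0 / 30.80 = -6.883″.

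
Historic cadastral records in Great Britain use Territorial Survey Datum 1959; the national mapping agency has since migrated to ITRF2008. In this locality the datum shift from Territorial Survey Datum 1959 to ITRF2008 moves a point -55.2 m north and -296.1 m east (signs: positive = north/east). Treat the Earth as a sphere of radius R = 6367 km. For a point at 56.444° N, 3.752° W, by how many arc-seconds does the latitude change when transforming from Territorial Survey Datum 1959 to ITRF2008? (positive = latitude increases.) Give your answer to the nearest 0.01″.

On a sphere of radius R, 1 rad of latitude = R, so Δφ = ΔN / R = -55.2 / 6367000 = -8.6697e-06 rad = -1.788″.

Δφ = -1.79″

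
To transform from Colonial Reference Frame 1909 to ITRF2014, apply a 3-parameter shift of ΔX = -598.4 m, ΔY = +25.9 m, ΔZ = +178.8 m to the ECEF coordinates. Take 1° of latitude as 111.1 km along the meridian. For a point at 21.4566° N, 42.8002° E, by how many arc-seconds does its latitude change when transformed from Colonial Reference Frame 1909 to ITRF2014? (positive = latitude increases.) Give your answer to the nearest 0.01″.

Δφ = 10.39″

sin φ = 0.365796, cos φ = 0.930695, sin λ = 0.679444, cos λ = 0.733727.
North component: ΔN = −sin φ cos λ·ΔX − sin φ sin λ·ΔY + cos φ·ΔZ = −(0.365796)(0.733727)(-598.4) − (0.365796)(0.679444)(25.9) + (0.930695)(178.8) = 320.58 m.
1° of latitude spans 111100 m, so Δφ = 320.58 / 111100 × 3600 = 10.388″.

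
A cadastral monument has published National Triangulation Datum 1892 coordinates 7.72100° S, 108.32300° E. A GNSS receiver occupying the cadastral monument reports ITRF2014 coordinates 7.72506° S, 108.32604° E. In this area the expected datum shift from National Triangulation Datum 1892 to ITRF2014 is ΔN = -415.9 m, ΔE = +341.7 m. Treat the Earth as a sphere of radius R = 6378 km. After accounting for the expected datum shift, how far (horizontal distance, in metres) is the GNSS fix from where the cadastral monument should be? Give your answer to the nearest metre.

Observed coordinate differences: Δφ = -0.00406°, Δλ = +0.00304°.
Converting to metres (1° lat = 111317 m, cos φ = 0.990934): observed ΔN = -451.9 m, observed ΔE = 335.3 m.
Subtracting the expected shift leaves a residual of -451.9 − (-415.9) = -36.0 m north and 335.3 − (341.7) = -6.4 m east.
Residual distance = √((-36.0)² + (-6.4)²) = 36.6 m.

37 m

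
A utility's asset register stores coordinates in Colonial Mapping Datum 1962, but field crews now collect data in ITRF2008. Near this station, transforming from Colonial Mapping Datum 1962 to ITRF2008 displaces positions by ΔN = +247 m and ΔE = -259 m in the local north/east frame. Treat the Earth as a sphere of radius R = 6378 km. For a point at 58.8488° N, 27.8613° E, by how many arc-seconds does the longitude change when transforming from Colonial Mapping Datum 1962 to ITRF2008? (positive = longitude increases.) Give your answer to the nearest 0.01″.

At latitude 58.8488°, cos φ = 0.517298.
One radian of longitude at latitude φ spans R cos φ, so Δλ = ΔE / (R cos φ) = -259.0 / (6378000 × 0.517298) = -7.8501e-05 rad = -16.192″.

Δλ = -16.19″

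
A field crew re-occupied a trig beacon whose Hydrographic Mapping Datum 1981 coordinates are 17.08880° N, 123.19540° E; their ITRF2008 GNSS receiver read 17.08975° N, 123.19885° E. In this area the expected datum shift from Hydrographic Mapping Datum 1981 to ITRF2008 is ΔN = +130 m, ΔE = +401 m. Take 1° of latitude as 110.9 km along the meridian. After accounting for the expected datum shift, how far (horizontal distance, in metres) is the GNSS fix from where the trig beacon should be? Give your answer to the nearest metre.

43 m

Observed coordinate differences: Δφ = +0.00095°, Δλ = +0.00345°.
Converting to metres (1° lat = 110900 m, cos φ = 0.955850): observed ΔN = 105.4 m, observed ΔE = 365.7 m.
Subtracting the expected shift leaves a residual of 105.4 − (130) = -24.6 m north and 365.7 − (401) = -35.3 m east.
Residual distance = √((-24.6)² + (-35.3)²) = 43.0 m.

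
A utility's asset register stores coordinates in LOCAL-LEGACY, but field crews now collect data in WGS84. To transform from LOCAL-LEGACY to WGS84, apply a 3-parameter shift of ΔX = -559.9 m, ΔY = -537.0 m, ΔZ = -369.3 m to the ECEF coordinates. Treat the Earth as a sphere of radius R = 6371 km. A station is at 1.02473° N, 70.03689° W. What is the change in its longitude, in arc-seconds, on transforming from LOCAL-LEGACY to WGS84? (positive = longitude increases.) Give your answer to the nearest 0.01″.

sin φ = 0.017884, cos φ = 0.999840, sin λ = -0.939913, cos λ = 0.341415.
East component: ΔE = −sin λ·ΔX + cos λ·ΔY = −(-0.939913)(-559.9) + (0.341415)(-537.0) = -709.60 m.
1° of latitude spans πR/180 = 111195 m; at latitude φ, 1° of longitude spans that × cos φ = 111177.1 m, so Δλ = -709.60 / 111177.1 × 3600 = -22.977″.

Δλ = -22.98″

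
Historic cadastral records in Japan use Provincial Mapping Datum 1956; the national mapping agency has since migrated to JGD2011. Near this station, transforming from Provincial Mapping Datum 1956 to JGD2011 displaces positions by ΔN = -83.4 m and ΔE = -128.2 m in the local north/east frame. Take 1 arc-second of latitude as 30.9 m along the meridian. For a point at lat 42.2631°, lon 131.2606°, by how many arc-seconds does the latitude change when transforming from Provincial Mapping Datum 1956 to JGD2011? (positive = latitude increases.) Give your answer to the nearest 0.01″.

Δφ = -2.70″

1″ of latitude = 30.90 m, so Δφ = -83.4 / 30.90 = -2.699″.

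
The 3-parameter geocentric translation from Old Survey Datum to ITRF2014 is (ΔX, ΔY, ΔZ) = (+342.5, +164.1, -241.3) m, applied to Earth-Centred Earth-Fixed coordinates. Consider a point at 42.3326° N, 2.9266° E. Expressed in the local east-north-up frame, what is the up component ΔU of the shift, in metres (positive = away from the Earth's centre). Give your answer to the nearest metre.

ΔU = 97 m

At φ = 42.3326°, λ = 2.9266°: sin φ = 0.673433, cos φ = 0.739248, sin λ = 0.051057, cos λ = 0.998696.
ΔU = cos φ cos λ·ΔX + cos φ sin λ·ΔY + sin φ·ΔZ = (0.739248)(0.998696)(342.5) + (0.739248)(0.051057)(164.1) + (0.673433)(-241.3) = 96.56 m.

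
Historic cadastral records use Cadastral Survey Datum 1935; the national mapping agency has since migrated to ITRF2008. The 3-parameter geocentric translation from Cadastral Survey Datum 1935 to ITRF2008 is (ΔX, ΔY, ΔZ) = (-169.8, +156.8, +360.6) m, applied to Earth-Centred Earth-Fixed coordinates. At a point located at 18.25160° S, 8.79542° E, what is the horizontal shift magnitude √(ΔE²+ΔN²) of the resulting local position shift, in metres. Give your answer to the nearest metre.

348 m

At φ = -18.25160°, λ = 8.79542°: sin φ = -0.313190, cos φ = 0.949690, sin λ = 0.152907, cos λ = 0.988241.
ΔE = −sin λ·ΔX + cos λ·ΔY = −(0.152907)·(-169.8) + (0.988241)·(156.8) = 180.92 m.
ΔN = −sin φ cos λ·ΔX − sin φ sin λ·ΔY + cos φ·ΔZ = −(-0.313190)(0.988241)(-169.8) − (-0.313190)(0.152907)(156.8) + (0.949690)(360.6) = 297.41 m.
Horizontal magnitude = √(ΔE² + ΔN²) = √(180.92² + 297.41²) = 348.12 m.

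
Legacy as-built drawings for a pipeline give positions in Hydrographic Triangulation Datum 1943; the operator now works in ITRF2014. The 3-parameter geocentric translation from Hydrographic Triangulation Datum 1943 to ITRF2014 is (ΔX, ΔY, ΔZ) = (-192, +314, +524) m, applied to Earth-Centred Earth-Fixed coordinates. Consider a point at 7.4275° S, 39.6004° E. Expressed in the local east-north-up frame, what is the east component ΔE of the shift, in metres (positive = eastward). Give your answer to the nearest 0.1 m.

At φ = -7.4275°, λ = 39.6004°: sin φ = -0.129272, cos φ = 0.991609, sin λ = 0.637429, cos λ = 0.770509.
ΔE = −sin λ·ΔX + cos λ·ΔY = −(0.637429)·(-192) + (0.770509)·(314) = 364.33 m.

ΔE = 364.3 m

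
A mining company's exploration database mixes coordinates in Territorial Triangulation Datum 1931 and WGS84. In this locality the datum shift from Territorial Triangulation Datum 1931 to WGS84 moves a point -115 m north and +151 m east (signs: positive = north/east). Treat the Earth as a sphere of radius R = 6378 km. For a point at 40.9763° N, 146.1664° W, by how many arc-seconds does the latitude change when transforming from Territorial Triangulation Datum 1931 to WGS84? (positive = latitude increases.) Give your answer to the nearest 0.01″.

Δφ = -3.72″

On a sphere of radius R, 1 rad of latitude = R, so Δφ = ΔN / R = -115.0 / 6378000 = -1.8031e-05 rad = -3.719″.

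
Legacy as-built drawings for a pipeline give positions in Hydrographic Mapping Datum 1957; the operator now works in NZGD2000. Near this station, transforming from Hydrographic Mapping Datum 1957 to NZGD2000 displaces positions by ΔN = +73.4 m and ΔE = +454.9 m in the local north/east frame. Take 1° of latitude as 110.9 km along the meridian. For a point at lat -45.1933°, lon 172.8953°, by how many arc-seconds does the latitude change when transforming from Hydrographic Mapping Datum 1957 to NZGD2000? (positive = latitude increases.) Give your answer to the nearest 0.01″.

Δφ = 2.38″

1° of latitude = 110.9 km, so Δφ = 73.4 / 110900 = 0.0006619° = 2.383″.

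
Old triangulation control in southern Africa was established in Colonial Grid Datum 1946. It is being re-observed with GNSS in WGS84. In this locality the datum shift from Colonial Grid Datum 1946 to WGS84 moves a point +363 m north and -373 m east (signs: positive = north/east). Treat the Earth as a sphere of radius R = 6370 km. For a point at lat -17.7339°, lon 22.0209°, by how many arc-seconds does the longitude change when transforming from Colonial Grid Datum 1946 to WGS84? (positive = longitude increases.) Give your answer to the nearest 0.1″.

Δλ = -12.7″

At latitude -17.7339°, cos φ = 0.952481.
One radian of longitude at latitude φ spans R cos φ, so Δλ = ΔE / (R cos φ) = -373.0 / (6370000 × 0.952481) = -6.1477e-05 rad = -12.681″.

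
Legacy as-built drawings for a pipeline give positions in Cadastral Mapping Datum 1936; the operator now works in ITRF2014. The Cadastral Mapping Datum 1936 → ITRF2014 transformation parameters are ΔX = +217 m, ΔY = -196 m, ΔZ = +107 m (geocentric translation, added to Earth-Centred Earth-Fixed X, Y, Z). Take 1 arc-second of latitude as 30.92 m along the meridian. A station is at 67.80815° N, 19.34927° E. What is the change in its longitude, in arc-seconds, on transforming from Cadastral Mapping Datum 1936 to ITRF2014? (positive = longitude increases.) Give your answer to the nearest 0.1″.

sin φ = 0.925924, cos φ = 0.377709, sin λ = 0.331326, cos λ = 0.943516.
East component: ΔE = −sin λ·ΔX + cos λ·ΔY = −(0.331326)(217) + (0.943516)(-196) = -256.83 m.
1° of latitude spans 3600 × 30.92 = 111312 m; at latitude φ, 1° of longitude spans that × cos φ = 42043.6 m, so Δλ = -256.83 / 42043.6 × 3600 = -21.991″.

Δλ = -22.0″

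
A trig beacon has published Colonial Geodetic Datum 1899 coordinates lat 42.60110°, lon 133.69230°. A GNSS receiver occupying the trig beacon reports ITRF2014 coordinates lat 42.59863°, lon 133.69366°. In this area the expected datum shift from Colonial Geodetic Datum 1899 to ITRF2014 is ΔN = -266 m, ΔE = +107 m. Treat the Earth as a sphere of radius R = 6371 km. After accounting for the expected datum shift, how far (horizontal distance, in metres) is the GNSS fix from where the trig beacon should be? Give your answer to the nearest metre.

10 m

Observed coordinate differences: Δφ = -0.00247°, Δλ = +0.00136°.
Converting to metres (1° lat = 111195 m, cos φ = 0.736084): observed ΔN = -274.7 m, observed ΔE = 111.3 m.
Subtracting the expected shift leaves a residual of -274.7 − (-266) = -8.7 m north and 111.3 − (107) = 4.3 m east.
Residual distance = √((-8.7)² + 4.3²) = 9.7 m.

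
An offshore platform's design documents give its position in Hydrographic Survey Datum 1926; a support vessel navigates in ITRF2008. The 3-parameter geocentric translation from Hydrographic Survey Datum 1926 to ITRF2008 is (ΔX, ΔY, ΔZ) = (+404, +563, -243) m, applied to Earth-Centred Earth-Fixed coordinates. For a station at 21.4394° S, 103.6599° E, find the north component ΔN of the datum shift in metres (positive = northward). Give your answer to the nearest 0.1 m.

The local north axis is (−sin φ cos λ, −sin φ sin λ, cos φ), giving ΔN = -34.873 + 199.965 − 226.186 = -61.09 m.

ΔN = -61.1 m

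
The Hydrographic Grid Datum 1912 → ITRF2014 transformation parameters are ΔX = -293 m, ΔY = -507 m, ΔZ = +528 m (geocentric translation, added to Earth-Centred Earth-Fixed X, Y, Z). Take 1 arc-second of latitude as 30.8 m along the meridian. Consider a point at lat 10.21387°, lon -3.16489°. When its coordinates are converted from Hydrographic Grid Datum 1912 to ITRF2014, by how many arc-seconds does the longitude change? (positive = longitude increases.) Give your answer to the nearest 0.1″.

sin φ = 0.177323, cos φ = 0.984153, sin λ = -0.055210, cos λ = 0.998475.
East component: ΔE = −sin λ·ΔX + cos λ·ΔY = −(-0.055210)(-293) + (0.998475)(-507) = -522.40 m.
1° of latitude spans 3600 × 30.80 = 110880 m; at latitude φ, 1° of longitude spans that × cos φ = 109122.9 m, so Δλ = -522.40 / 109122.9 × 3600 = -17.234″.

Δλ = -17.2″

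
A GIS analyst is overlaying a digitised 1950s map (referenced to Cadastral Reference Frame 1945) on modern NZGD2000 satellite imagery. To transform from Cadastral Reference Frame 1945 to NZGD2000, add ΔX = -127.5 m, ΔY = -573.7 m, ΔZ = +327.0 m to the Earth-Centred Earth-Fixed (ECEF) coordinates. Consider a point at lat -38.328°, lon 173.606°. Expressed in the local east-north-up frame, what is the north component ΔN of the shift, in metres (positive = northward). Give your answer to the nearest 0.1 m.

ΔN = 295.5 m

At φ = -38.328°, λ = 173.606°: sin φ = -0.620162, cos φ = 0.784473, sin λ = 0.111365, cos λ = -0.993780.
ΔN = −sin φ cos λ·ΔX − sin φ sin λ·ΔY + cos φ·ΔZ = −(-0.620162)(-0.993780)(-127.5) − (-0.620162)(0.111365)(-573.7) + (0.784473)(327.0) = 295.48 m.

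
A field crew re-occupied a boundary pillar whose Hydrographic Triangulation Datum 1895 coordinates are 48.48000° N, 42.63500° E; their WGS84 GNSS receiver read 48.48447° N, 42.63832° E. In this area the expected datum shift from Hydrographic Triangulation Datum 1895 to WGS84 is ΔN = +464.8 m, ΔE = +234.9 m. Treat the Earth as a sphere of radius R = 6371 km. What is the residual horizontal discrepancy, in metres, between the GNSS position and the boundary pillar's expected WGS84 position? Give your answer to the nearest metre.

34 m

Observed coordinate differences: Δφ = +0.00447°, Δλ = +0.00332°.
Converting to metres (1° lat = 111195 m, cos φ = 0.662881): observed ΔN = 497.0 m, observed ΔE = 244.7 m.
Subtracting the expected shift leaves a residual of 497.0 − (464.8) = 32.2 m north and 244.7 − (234.9) = 9.8 m east.
Residual distance = √(32.2² + 9.8²) = 33.7 m.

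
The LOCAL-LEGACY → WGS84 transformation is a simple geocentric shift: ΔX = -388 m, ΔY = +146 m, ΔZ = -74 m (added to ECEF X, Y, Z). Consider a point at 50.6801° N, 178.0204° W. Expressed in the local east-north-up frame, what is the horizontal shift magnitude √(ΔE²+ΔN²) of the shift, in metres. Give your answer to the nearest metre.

378 m

At φ = 50.6801°, λ = -178.0204°: sin φ = 0.773620, cos φ = 0.633650, sin λ = -0.034544, cos λ = -0.999403.
ΔE = −sin λ·ΔX + cos λ·ΔY = −(-0.034544)·(-388) + (-0.999403)·(146) = -159.32 m.
ΔN = −sin φ cos λ·ΔX − sin φ sin λ·ΔY + cos φ·ΔZ = −(0.773620)(-0.999403)(-388) − (0.773620)(-0.034544)(146) + (0.633650)(-74) = -342.97 m.
Horizontal magnitude = √(ΔE² + ΔN²) = √((-159.32)² + (-342.97)²) = 378.17 m.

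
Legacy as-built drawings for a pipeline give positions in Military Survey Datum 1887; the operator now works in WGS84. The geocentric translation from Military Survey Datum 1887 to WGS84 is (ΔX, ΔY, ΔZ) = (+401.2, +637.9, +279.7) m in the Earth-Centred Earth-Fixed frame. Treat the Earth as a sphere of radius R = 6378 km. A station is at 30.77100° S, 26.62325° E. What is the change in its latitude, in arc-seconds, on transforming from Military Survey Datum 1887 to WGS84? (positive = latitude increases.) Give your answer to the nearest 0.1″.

Δφ = 18.4″

sin φ = -0.511608, cos φ = 0.859219, sin λ = 0.448122, cos λ = 0.893972.
North component: ΔN = −sin φ cos λ·ΔX − sin φ sin λ·ΔY + cos φ·ΔZ = −(-0.511608)(0.893972)(401.2) − (-0.511608)(0.448122)(637.9) + (0.859219)(279.7) = 570.06 m.
1° of latitude spans πR/180 = 111317 m, so Δφ = 570.06 / 111317 × 3600 = 18.436″.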